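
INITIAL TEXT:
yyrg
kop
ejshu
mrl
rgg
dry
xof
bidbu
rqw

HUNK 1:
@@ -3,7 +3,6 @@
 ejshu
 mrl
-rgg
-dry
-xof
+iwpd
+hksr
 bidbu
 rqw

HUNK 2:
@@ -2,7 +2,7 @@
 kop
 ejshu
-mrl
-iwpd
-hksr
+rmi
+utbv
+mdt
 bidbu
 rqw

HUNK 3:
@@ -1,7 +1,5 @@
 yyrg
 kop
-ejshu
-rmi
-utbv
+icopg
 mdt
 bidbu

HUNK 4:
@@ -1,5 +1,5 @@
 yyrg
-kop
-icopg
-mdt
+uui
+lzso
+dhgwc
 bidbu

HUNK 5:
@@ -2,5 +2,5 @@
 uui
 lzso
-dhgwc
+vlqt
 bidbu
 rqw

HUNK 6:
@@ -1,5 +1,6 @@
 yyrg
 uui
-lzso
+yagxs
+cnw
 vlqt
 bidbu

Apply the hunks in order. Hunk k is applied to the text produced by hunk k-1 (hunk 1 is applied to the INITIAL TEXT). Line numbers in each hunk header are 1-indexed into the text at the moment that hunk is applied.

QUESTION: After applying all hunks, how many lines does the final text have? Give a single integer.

Answer: 7

Derivation:
Hunk 1: at line 3 remove [rgg,dry,xof] add [iwpd,hksr] -> 8 lines: yyrg kop ejshu mrl iwpd hksr bidbu rqw
Hunk 2: at line 2 remove [mrl,iwpd,hksr] add [rmi,utbv,mdt] -> 8 lines: yyrg kop ejshu rmi utbv mdt bidbu rqw
Hunk 3: at line 1 remove [ejshu,rmi,utbv] add [icopg] -> 6 lines: yyrg kop icopg mdt bidbu rqw
Hunk 4: at line 1 remove [kop,icopg,mdt] add [uui,lzso,dhgwc] -> 6 lines: yyrg uui lzso dhgwc bidbu rqw
Hunk 5: at line 2 remove [dhgwc] add [vlqt] -> 6 lines: yyrg uui lzso vlqt bidbu rqw
Hunk 6: at line 1 remove [lzso] add [yagxs,cnw] -> 7 lines: yyrg uui yagxs cnw vlqt bidbu rqw
Final line count: 7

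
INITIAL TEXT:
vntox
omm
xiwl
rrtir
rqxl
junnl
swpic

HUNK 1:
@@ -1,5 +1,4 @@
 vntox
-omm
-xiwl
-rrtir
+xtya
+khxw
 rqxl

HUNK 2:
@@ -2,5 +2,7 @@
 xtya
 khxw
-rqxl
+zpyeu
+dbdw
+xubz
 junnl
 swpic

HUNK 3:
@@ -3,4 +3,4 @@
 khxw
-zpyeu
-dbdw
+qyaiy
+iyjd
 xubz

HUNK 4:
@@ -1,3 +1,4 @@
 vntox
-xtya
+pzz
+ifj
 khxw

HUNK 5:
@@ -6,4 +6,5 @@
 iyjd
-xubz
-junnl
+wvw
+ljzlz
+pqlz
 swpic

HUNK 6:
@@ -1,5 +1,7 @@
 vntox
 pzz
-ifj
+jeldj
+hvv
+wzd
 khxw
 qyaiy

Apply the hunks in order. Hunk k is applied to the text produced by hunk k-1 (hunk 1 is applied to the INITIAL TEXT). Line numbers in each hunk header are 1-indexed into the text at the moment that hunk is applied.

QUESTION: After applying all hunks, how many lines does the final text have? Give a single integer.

Hunk 1: at line 1 remove [omm,xiwl,rrtir] add [xtya,khxw] -> 6 lines: vntox xtya khxw rqxl junnl swpic
Hunk 2: at line 2 remove [rqxl] add [zpyeu,dbdw,xubz] -> 8 lines: vntox xtya khxw zpyeu dbdw xubz junnl swpic
Hunk 3: at line 3 remove [zpyeu,dbdw] add [qyaiy,iyjd] -> 8 lines: vntox xtya khxw qyaiy iyjd xubz junnl swpic
Hunk 4: at line 1 remove [xtya] add [pzz,ifj] -> 9 lines: vntox pzz ifj khxw qyaiy iyjd xubz junnl swpic
Hunk 5: at line 6 remove [xubz,junnl] add [wvw,ljzlz,pqlz] -> 10 lines: vntox pzz ifj khxw qyaiy iyjd wvw ljzlz pqlz swpic
Hunk 6: at line 1 remove [ifj] add [jeldj,hvv,wzd] -> 12 lines: vntox pzz jeldj hvv wzd khxw qyaiy iyjd wvw ljzlz pqlz swpic
Final line count: 12

Answer: 12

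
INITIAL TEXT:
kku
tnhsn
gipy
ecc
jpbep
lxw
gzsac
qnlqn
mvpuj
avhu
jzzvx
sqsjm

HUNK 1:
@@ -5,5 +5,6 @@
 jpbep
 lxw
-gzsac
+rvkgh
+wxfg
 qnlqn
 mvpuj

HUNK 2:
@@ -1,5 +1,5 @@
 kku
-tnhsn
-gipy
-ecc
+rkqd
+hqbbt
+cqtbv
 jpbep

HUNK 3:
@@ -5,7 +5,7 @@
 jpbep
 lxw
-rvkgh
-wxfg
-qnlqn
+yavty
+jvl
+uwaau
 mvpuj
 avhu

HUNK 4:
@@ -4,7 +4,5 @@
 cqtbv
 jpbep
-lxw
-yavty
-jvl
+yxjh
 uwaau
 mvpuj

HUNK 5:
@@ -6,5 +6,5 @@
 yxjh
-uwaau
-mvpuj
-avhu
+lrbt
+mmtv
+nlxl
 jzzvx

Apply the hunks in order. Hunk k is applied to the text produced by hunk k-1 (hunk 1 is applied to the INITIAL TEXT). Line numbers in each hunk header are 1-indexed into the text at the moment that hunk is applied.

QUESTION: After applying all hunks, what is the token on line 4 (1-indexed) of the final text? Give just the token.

Answer: cqtbv

Derivation:
Hunk 1: at line 5 remove [gzsac] add [rvkgh,wxfg] -> 13 lines: kku tnhsn gipy ecc jpbep lxw rvkgh wxfg qnlqn mvpuj avhu jzzvx sqsjm
Hunk 2: at line 1 remove [tnhsn,gipy,ecc] add [rkqd,hqbbt,cqtbv] -> 13 lines: kku rkqd hqbbt cqtbv jpbep lxw rvkgh wxfg qnlqn mvpuj avhu jzzvx sqsjm
Hunk 3: at line 5 remove [rvkgh,wxfg,qnlqn] add [yavty,jvl,uwaau] -> 13 lines: kku rkqd hqbbt cqtbv jpbep lxw yavty jvl uwaau mvpuj avhu jzzvx sqsjm
Hunk 4: at line 4 remove [lxw,yavty,jvl] add [yxjh] -> 11 lines: kku rkqd hqbbt cqtbv jpbep yxjh uwaau mvpuj avhu jzzvx sqsjm
Hunk 5: at line 6 remove [uwaau,mvpuj,avhu] add [lrbt,mmtv,nlxl] -> 11 lines: kku rkqd hqbbt cqtbv jpbep yxjh lrbt mmtv nlxl jzzvx sqsjm
Final line 4: cqtbv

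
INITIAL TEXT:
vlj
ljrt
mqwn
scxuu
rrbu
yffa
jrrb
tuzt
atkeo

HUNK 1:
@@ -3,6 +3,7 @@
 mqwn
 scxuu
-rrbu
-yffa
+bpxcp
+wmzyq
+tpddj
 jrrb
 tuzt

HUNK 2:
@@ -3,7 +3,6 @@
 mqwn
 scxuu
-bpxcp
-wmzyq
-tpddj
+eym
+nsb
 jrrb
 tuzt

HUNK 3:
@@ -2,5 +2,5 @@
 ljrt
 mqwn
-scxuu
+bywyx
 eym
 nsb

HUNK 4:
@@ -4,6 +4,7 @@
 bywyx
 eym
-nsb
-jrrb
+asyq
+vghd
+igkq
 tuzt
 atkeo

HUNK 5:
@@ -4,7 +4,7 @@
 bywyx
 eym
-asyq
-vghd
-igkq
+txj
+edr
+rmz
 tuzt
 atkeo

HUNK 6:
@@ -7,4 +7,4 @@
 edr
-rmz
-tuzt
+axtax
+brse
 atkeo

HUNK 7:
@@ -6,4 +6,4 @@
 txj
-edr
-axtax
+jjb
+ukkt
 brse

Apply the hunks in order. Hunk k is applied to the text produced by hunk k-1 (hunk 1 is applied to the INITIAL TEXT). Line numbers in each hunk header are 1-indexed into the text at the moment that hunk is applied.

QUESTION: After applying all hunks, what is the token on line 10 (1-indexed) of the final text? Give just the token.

Hunk 1: at line 3 remove [rrbu,yffa] add [bpxcp,wmzyq,tpddj] -> 10 lines: vlj ljrt mqwn scxuu bpxcp wmzyq tpddj jrrb tuzt atkeo
Hunk 2: at line 3 remove [bpxcp,wmzyq,tpddj] add [eym,nsb] -> 9 lines: vlj ljrt mqwn scxuu eym nsb jrrb tuzt atkeo
Hunk 3: at line 2 remove [scxuu] add [bywyx] -> 9 lines: vlj ljrt mqwn bywyx eym nsb jrrb tuzt atkeo
Hunk 4: at line 4 remove [nsb,jrrb] add [asyq,vghd,igkq] -> 10 lines: vlj ljrt mqwn bywyx eym asyq vghd igkq tuzt atkeo
Hunk 5: at line 4 remove [asyq,vghd,igkq] add [txj,edr,rmz] -> 10 lines: vlj ljrt mqwn bywyx eym txj edr rmz tuzt atkeo
Hunk 6: at line 7 remove [rmz,tuzt] add [axtax,brse] -> 10 lines: vlj ljrt mqwn bywyx eym txj edr axtax brse atkeo
Hunk 7: at line 6 remove [edr,axtax] add [jjb,ukkt] -> 10 lines: vlj ljrt mqwn bywyx eym txj jjb ukkt brse atkeo
Final line 10: atkeo

Answer: atkeo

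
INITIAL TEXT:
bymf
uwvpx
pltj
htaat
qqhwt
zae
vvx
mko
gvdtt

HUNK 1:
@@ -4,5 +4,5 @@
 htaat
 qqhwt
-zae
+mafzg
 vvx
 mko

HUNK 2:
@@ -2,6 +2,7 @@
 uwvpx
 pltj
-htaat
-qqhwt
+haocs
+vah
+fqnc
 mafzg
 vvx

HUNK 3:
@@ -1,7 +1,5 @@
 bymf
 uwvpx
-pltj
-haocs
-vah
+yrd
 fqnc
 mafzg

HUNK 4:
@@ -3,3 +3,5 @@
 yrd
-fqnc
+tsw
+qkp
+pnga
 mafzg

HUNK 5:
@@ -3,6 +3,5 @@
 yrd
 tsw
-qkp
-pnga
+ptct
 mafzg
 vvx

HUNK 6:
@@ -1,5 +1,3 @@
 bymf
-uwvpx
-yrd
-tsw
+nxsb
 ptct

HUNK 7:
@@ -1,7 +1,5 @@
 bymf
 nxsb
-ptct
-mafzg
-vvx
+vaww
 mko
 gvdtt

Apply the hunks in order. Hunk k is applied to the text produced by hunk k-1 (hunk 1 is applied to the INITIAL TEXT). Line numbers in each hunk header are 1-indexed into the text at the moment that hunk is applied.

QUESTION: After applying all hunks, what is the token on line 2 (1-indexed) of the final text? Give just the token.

Answer: nxsb

Derivation:
Hunk 1: at line 4 remove [zae] add [mafzg] -> 9 lines: bymf uwvpx pltj htaat qqhwt mafzg vvx mko gvdtt
Hunk 2: at line 2 remove [htaat,qqhwt] add [haocs,vah,fqnc] -> 10 lines: bymf uwvpx pltj haocs vah fqnc mafzg vvx mko gvdtt
Hunk 3: at line 1 remove [pltj,haocs,vah] add [yrd] -> 8 lines: bymf uwvpx yrd fqnc mafzg vvx mko gvdtt
Hunk 4: at line 3 remove [fqnc] add [tsw,qkp,pnga] -> 10 lines: bymf uwvpx yrd tsw qkp pnga mafzg vvx mko gvdtt
Hunk 5: at line 3 remove [qkp,pnga] add [ptct] -> 9 lines: bymf uwvpx yrd tsw ptct mafzg vvx mko gvdtt
Hunk 6: at line 1 remove [uwvpx,yrd,tsw] add [nxsb] -> 7 lines: bymf nxsb ptct mafzg vvx mko gvdtt
Hunk 7: at line 1 remove [ptct,mafzg,vvx] add [vaww] -> 5 lines: bymf nxsb vaww mko gvdtt
Final line 2: nxsb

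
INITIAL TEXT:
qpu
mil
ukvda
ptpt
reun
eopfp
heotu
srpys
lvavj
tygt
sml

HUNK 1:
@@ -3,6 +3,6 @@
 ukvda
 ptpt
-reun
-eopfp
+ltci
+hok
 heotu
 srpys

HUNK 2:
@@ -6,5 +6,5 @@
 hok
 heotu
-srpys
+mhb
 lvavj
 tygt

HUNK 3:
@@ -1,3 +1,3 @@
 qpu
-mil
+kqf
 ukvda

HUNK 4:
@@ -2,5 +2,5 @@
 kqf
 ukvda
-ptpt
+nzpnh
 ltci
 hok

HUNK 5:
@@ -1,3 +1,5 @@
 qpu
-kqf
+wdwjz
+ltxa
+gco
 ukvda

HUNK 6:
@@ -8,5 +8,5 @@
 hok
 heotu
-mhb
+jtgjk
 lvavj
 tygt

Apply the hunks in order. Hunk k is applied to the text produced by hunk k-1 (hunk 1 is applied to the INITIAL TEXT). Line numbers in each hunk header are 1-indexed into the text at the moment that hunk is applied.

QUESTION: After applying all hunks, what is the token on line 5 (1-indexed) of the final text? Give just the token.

Answer: ukvda

Derivation:
Hunk 1: at line 3 remove [reun,eopfp] add [ltci,hok] -> 11 lines: qpu mil ukvda ptpt ltci hok heotu srpys lvavj tygt sml
Hunk 2: at line 6 remove [srpys] add [mhb] -> 11 lines: qpu mil ukvda ptpt ltci hok heotu mhb lvavj tygt sml
Hunk 3: at line 1 remove [mil] add [kqf] -> 11 lines: qpu kqf ukvda ptpt ltci hok heotu mhb lvavj tygt sml
Hunk 4: at line 2 remove [ptpt] add [nzpnh] -> 11 lines: qpu kqf ukvda nzpnh ltci hok heotu mhb lvavj tygt sml
Hunk 5: at line 1 remove [kqf] add [wdwjz,ltxa,gco] -> 13 lines: qpu wdwjz ltxa gco ukvda nzpnh ltci hok heotu mhb lvavj tygt sml
Hunk 6: at line 8 remove [mhb] add [jtgjk] -> 13 lines: qpu wdwjz ltxa gco ukvda nzpnh ltci hok heotu jtgjk lvavj tygt sml
Final line 5: ukvda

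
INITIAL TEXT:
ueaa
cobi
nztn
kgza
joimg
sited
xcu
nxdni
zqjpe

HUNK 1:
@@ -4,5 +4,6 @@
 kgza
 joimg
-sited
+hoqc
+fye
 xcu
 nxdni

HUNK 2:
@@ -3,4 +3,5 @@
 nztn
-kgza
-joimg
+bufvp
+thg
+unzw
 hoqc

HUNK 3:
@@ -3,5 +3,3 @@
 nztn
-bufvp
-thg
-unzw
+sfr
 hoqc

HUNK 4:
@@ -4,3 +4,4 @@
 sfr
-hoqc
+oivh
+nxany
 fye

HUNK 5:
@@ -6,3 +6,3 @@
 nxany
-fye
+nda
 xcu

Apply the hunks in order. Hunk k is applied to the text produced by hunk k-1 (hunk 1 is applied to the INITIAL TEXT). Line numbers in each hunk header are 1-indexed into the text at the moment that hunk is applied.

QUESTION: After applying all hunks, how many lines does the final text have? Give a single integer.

Hunk 1: at line 4 remove [sited] add [hoqc,fye] -> 10 lines: ueaa cobi nztn kgza joimg hoqc fye xcu nxdni zqjpe
Hunk 2: at line 3 remove [kgza,joimg] add [bufvp,thg,unzw] -> 11 lines: ueaa cobi nztn bufvp thg unzw hoqc fye xcu nxdni zqjpe
Hunk 3: at line 3 remove [bufvp,thg,unzw] add [sfr] -> 9 lines: ueaa cobi nztn sfr hoqc fye xcu nxdni zqjpe
Hunk 4: at line 4 remove [hoqc] add [oivh,nxany] -> 10 lines: ueaa cobi nztn sfr oivh nxany fye xcu nxdni zqjpe
Hunk 5: at line 6 remove [fye] add [nda] -> 10 lines: ueaa cobi nztn sfr oivh nxany nda xcu nxdni zqjpe
Final line count: 10

Answer: 10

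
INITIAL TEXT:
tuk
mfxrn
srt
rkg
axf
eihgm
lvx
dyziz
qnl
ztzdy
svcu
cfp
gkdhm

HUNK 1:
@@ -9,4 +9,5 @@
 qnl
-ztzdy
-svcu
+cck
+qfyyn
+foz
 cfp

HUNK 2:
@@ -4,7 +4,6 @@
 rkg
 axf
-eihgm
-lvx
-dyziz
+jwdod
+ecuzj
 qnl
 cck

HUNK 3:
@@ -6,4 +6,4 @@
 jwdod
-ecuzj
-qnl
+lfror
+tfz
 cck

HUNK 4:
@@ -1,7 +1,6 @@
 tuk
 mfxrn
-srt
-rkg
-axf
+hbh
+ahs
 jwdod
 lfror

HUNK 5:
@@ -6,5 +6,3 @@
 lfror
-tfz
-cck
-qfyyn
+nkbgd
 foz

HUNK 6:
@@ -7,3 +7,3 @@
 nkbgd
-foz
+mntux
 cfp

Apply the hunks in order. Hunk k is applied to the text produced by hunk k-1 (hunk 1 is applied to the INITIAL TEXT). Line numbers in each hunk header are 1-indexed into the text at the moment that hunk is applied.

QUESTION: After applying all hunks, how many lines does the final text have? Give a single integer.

Hunk 1: at line 9 remove [ztzdy,svcu] add [cck,qfyyn,foz] -> 14 lines: tuk mfxrn srt rkg axf eihgm lvx dyziz qnl cck qfyyn foz cfp gkdhm
Hunk 2: at line 4 remove [eihgm,lvx,dyziz] add [jwdod,ecuzj] -> 13 lines: tuk mfxrn srt rkg axf jwdod ecuzj qnl cck qfyyn foz cfp gkdhm
Hunk 3: at line 6 remove [ecuzj,qnl] add [lfror,tfz] -> 13 lines: tuk mfxrn srt rkg axf jwdod lfror tfz cck qfyyn foz cfp gkdhm
Hunk 4: at line 1 remove [srt,rkg,axf] add [hbh,ahs] -> 12 lines: tuk mfxrn hbh ahs jwdod lfror tfz cck qfyyn foz cfp gkdhm
Hunk 5: at line 6 remove [tfz,cck,qfyyn] add [nkbgd] -> 10 lines: tuk mfxrn hbh ahs jwdod lfror nkbgd foz cfp gkdhm
Hunk 6: at line 7 remove [foz] add [mntux] -> 10 lines: tuk mfxrn hbh ahs jwdod lfror nkbgd mntux cfp gkdhm
Final line count: 10

Answer: 10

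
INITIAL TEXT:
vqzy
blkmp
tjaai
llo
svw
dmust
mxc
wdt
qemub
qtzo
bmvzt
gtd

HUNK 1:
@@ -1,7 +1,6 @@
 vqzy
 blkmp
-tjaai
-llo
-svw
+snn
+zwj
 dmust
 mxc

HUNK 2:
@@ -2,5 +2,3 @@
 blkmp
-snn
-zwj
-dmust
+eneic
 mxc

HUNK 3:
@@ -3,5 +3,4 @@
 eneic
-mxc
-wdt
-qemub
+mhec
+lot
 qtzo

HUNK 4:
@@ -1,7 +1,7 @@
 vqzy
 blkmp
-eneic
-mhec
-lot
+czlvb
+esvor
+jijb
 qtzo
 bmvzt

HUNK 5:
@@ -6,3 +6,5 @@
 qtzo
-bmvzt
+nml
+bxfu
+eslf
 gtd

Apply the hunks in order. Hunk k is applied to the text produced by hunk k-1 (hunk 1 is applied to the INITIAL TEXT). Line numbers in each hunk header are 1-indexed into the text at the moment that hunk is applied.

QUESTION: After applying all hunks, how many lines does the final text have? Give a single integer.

Answer: 10

Derivation:
Hunk 1: at line 1 remove [tjaai,llo,svw] add [snn,zwj] -> 11 lines: vqzy blkmp snn zwj dmust mxc wdt qemub qtzo bmvzt gtd
Hunk 2: at line 2 remove [snn,zwj,dmust] add [eneic] -> 9 lines: vqzy blkmp eneic mxc wdt qemub qtzo bmvzt gtd
Hunk 3: at line 3 remove [mxc,wdt,qemub] add [mhec,lot] -> 8 lines: vqzy blkmp eneic mhec lot qtzo bmvzt gtd
Hunk 4: at line 1 remove [eneic,mhec,lot] add [czlvb,esvor,jijb] -> 8 lines: vqzy blkmp czlvb esvor jijb qtzo bmvzt gtd
Hunk 5: at line 6 remove [bmvzt] add [nml,bxfu,eslf] -> 10 lines: vqzy blkmp czlvb esvor jijb qtzo nml bxfu eslf gtd
Final line count: 10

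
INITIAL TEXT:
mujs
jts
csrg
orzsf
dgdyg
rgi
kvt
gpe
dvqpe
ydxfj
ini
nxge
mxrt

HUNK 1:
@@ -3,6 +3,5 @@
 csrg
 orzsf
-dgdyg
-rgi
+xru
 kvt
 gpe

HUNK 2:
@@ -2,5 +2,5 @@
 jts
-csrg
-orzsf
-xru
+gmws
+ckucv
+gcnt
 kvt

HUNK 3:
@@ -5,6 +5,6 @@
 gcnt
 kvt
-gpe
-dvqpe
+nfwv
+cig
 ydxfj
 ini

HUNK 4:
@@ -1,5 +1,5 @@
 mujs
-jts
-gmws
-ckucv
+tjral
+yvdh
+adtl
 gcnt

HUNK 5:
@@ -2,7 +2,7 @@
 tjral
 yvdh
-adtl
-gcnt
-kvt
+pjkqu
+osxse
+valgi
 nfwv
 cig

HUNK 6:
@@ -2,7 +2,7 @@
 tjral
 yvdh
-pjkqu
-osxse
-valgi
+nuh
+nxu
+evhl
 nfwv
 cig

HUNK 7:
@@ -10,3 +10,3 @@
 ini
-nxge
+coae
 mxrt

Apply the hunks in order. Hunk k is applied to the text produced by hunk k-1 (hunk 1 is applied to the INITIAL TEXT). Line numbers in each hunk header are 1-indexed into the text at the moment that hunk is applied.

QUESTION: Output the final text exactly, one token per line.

Hunk 1: at line 3 remove [dgdyg,rgi] add [xru] -> 12 lines: mujs jts csrg orzsf xru kvt gpe dvqpe ydxfj ini nxge mxrt
Hunk 2: at line 2 remove [csrg,orzsf,xru] add [gmws,ckucv,gcnt] -> 12 lines: mujs jts gmws ckucv gcnt kvt gpe dvqpe ydxfj ini nxge mxrt
Hunk 3: at line 5 remove [gpe,dvqpe] add [nfwv,cig] -> 12 lines: mujs jts gmws ckucv gcnt kvt nfwv cig ydxfj ini nxge mxrt
Hunk 4: at line 1 remove [jts,gmws,ckucv] add [tjral,yvdh,adtl] -> 12 lines: mujs tjral yvdh adtl gcnt kvt nfwv cig ydxfj ini nxge mxrt
Hunk 5: at line 2 remove [adtl,gcnt,kvt] add [pjkqu,osxse,valgi] -> 12 lines: mujs tjral yvdh pjkqu osxse valgi nfwv cig ydxfj ini nxge mxrt
Hunk 6: at line 2 remove [pjkqu,osxse,valgi] add [nuh,nxu,evhl] -> 12 lines: mujs tjral yvdh nuh nxu evhl nfwv cig ydxfj ini nxge mxrt
Hunk 7: at line 10 remove [nxge] add [coae] -> 12 lines: mujs tjral yvdh nuh nxu evhl nfwv cig ydxfj ini coae mxrt

Answer: mujs
tjral
yvdh
nuh
nxu
evhl
nfwv
cig
ydxfj
ini
coae
mxrt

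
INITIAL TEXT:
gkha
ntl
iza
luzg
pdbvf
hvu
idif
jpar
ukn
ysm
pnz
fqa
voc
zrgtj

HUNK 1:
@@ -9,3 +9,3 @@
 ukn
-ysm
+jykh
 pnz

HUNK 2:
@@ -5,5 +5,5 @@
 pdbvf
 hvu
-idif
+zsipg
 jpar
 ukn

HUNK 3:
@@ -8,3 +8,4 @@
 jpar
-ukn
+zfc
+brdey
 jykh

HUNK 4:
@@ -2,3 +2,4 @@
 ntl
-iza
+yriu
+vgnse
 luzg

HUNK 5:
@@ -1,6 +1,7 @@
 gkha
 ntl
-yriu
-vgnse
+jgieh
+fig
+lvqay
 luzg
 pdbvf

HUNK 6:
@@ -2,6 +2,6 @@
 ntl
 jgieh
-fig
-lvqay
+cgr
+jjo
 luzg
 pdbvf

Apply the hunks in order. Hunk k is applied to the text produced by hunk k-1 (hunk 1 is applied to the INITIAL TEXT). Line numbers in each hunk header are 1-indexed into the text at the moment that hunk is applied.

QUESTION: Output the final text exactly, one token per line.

Answer: gkha
ntl
jgieh
cgr
jjo
luzg
pdbvf
hvu
zsipg
jpar
zfc
brdey
jykh
pnz
fqa
voc
zrgtj

Derivation:
Hunk 1: at line 9 remove [ysm] add [jykh] -> 14 lines: gkha ntl iza luzg pdbvf hvu idif jpar ukn jykh pnz fqa voc zrgtj
Hunk 2: at line 5 remove [idif] add [zsipg] -> 14 lines: gkha ntl iza luzg pdbvf hvu zsipg jpar ukn jykh pnz fqa voc zrgtj
Hunk 3: at line 8 remove [ukn] add [zfc,brdey] -> 15 lines: gkha ntl iza luzg pdbvf hvu zsipg jpar zfc brdey jykh pnz fqa voc zrgtj
Hunk 4: at line 2 remove [iza] add [yriu,vgnse] -> 16 lines: gkha ntl yriu vgnse luzg pdbvf hvu zsipg jpar zfc brdey jykh pnz fqa voc zrgtj
Hunk 5: at line 1 remove [yriu,vgnse] add [jgieh,fig,lvqay] -> 17 lines: gkha ntl jgieh fig lvqay luzg pdbvf hvu zsipg jpar zfc brdey jykh pnz fqa voc zrgtj
Hunk 6: at line 2 remove [fig,lvqay] add [cgr,jjo] -> 17 lines: gkha ntl jgieh cgr jjo luzg pdbvf hvu zsipg jpar zfc brdey jykh pnz fqa voc zrgtj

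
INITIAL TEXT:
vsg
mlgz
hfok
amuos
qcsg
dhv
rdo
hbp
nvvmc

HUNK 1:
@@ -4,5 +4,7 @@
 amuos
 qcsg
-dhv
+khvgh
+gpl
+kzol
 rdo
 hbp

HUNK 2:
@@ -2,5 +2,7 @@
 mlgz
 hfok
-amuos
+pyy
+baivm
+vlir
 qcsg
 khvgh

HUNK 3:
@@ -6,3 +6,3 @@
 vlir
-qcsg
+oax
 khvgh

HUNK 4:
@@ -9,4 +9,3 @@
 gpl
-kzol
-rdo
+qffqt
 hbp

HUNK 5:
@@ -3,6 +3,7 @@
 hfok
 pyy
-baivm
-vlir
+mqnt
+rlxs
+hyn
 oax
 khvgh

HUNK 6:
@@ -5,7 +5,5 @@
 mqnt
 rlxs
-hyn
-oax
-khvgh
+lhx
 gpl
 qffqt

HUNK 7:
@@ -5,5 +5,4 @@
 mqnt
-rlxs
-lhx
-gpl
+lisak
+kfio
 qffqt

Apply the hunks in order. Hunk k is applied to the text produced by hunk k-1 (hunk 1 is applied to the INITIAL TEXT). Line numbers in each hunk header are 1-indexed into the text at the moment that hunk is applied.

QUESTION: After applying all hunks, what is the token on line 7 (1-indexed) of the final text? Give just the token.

Hunk 1: at line 4 remove [dhv] add [khvgh,gpl,kzol] -> 11 lines: vsg mlgz hfok amuos qcsg khvgh gpl kzol rdo hbp nvvmc
Hunk 2: at line 2 remove [amuos] add [pyy,baivm,vlir] -> 13 lines: vsg mlgz hfok pyy baivm vlir qcsg khvgh gpl kzol rdo hbp nvvmc
Hunk 3: at line 6 remove [qcsg] add [oax] -> 13 lines: vsg mlgz hfok pyy baivm vlir oax khvgh gpl kzol rdo hbp nvvmc
Hunk 4: at line 9 remove [kzol,rdo] add [qffqt] -> 12 lines: vsg mlgz hfok pyy baivm vlir oax khvgh gpl qffqt hbp nvvmc
Hunk 5: at line 3 remove [baivm,vlir] add [mqnt,rlxs,hyn] -> 13 lines: vsg mlgz hfok pyy mqnt rlxs hyn oax khvgh gpl qffqt hbp nvvmc
Hunk 6: at line 5 remove [hyn,oax,khvgh] add [lhx] -> 11 lines: vsg mlgz hfok pyy mqnt rlxs lhx gpl qffqt hbp nvvmc
Hunk 7: at line 5 remove [rlxs,lhx,gpl] add [lisak,kfio] -> 10 lines: vsg mlgz hfok pyy mqnt lisak kfio qffqt hbp nvvmc
Final line 7: kfio

Answer: kfio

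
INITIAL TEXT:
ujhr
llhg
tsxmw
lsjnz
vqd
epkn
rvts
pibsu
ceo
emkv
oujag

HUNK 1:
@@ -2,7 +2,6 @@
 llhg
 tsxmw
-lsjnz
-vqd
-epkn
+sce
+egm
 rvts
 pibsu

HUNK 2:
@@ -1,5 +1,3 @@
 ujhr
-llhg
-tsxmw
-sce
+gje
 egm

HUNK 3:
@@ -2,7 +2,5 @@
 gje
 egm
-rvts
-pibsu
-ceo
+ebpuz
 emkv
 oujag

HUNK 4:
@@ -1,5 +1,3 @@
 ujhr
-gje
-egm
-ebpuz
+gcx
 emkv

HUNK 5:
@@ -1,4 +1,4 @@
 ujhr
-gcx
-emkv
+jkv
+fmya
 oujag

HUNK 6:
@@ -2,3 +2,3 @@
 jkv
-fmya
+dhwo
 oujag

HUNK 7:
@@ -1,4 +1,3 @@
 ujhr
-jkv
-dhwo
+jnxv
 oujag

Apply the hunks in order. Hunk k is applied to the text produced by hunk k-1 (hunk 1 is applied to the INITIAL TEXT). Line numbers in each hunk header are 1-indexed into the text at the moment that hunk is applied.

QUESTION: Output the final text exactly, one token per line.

Hunk 1: at line 2 remove [lsjnz,vqd,epkn] add [sce,egm] -> 10 lines: ujhr llhg tsxmw sce egm rvts pibsu ceo emkv oujag
Hunk 2: at line 1 remove [llhg,tsxmw,sce] add [gje] -> 8 lines: ujhr gje egm rvts pibsu ceo emkv oujag
Hunk 3: at line 2 remove [rvts,pibsu,ceo] add [ebpuz] -> 6 lines: ujhr gje egm ebpuz emkv oujag
Hunk 4: at line 1 remove [gje,egm,ebpuz] add [gcx] -> 4 lines: ujhr gcx emkv oujag
Hunk 5: at line 1 remove [gcx,emkv] add [jkv,fmya] -> 4 lines: ujhr jkv fmya oujag
Hunk 6: at line 2 remove [fmya] add [dhwo] -> 4 lines: ujhr jkv dhwo oujag
Hunk 7: at line 1 remove [jkv,dhwo] add [jnxv] -> 3 lines: ujhr jnxv oujag

Answer: ujhr
jnxv
oujag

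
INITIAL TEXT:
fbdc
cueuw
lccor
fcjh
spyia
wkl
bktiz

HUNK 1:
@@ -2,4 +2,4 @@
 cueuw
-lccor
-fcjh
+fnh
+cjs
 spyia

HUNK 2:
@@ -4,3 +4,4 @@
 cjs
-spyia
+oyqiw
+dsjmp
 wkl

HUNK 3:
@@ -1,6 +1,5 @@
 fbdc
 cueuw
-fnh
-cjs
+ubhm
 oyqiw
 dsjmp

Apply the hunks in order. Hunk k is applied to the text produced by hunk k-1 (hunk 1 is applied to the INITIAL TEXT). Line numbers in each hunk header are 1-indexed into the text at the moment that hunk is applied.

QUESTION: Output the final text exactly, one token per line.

Hunk 1: at line 2 remove [lccor,fcjh] add [fnh,cjs] -> 7 lines: fbdc cueuw fnh cjs spyia wkl bktiz
Hunk 2: at line 4 remove [spyia] add [oyqiw,dsjmp] -> 8 lines: fbdc cueuw fnh cjs oyqiw dsjmp wkl bktiz
Hunk 3: at line 1 remove [fnh,cjs] add [ubhm] -> 7 lines: fbdc cueuw ubhm oyqiw dsjmp wkl bktiz

Answer: fbdc
cueuw
ubhm
oyqiw
dsjmp
wkl
bktiz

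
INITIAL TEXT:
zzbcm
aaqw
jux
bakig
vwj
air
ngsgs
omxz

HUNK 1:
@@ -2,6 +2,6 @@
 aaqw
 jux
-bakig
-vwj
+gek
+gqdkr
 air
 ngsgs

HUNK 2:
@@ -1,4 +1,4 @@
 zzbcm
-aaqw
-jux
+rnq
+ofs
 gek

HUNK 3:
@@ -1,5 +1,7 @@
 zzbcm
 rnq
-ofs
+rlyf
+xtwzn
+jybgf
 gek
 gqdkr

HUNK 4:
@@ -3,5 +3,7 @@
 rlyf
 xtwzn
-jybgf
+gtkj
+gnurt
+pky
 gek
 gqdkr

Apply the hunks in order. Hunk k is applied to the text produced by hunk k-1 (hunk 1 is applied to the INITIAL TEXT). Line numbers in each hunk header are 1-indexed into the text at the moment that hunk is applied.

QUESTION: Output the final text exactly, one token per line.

Hunk 1: at line 2 remove [bakig,vwj] add [gek,gqdkr] -> 8 lines: zzbcm aaqw jux gek gqdkr air ngsgs omxz
Hunk 2: at line 1 remove [aaqw,jux] add [rnq,ofs] -> 8 lines: zzbcm rnq ofs gek gqdkr air ngsgs omxz
Hunk 3: at line 1 remove [ofs] add [rlyf,xtwzn,jybgf] -> 10 lines: zzbcm rnq rlyf xtwzn jybgf gek gqdkr air ngsgs omxz
Hunk 4: at line 3 remove [jybgf] add [gtkj,gnurt,pky] -> 12 lines: zzbcm rnq rlyf xtwzn gtkj gnurt pky gek gqdkr air ngsgs omxz

Answer: zzbcm
rnq
rlyf
xtwzn
gtkj
gnurt
pky
gek
gqdkr
air
ngsgs
omxz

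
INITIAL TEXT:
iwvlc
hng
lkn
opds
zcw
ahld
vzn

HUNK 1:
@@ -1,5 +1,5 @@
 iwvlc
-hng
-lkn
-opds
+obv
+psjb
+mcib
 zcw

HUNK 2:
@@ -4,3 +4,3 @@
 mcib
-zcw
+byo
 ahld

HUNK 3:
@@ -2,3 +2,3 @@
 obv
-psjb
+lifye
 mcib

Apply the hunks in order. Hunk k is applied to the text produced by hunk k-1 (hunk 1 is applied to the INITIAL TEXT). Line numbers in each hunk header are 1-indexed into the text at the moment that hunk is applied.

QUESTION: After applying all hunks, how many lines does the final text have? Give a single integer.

Answer: 7

Derivation:
Hunk 1: at line 1 remove [hng,lkn,opds] add [obv,psjb,mcib] -> 7 lines: iwvlc obv psjb mcib zcw ahld vzn
Hunk 2: at line 4 remove [zcw] add [byo] -> 7 lines: iwvlc obv psjb mcib byo ahld vzn
Hunk 3: at line 2 remove [psjb] add [lifye] -> 7 lines: iwvlc obv lifye mcib byo ahld vzn
Final line count: 7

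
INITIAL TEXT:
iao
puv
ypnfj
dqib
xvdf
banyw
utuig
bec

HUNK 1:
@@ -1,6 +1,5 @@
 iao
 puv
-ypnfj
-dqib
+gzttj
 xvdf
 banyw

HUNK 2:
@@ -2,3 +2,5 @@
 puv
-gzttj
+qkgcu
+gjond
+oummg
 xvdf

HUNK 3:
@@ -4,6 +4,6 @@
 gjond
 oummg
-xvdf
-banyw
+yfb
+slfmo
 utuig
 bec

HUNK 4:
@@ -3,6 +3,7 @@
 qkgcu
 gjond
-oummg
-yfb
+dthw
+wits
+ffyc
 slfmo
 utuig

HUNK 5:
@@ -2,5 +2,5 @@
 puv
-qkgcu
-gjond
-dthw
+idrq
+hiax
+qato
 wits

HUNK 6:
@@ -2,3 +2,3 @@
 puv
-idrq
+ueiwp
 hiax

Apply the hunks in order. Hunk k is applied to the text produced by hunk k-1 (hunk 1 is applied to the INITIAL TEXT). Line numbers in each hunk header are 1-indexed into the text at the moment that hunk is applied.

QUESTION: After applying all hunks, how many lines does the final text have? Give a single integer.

Hunk 1: at line 1 remove [ypnfj,dqib] add [gzttj] -> 7 lines: iao puv gzttj xvdf banyw utuig bec
Hunk 2: at line 2 remove [gzttj] add [qkgcu,gjond,oummg] -> 9 lines: iao puv qkgcu gjond oummg xvdf banyw utuig bec
Hunk 3: at line 4 remove [xvdf,banyw] add [yfb,slfmo] -> 9 lines: iao puv qkgcu gjond oummg yfb slfmo utuig bec
Hunk 4: at line 3 remove [oummg,yfb] add [dthw,wits,ffyc] -> 10 lines: iao puv qkgcu gjond dthw wits ffyc slfmo utuig bec
Hunk 5: at line 2 remove [qkgcu,gjond,dthw] add [idrq,hiax,qato] -> 10 lines: iao puv idrq hiax qato wits ffyc slfmo utuig bec
Hunk 6: at line 2 remove [idrq] add [ueiwp] -> 10 lines: iao puv ueiwp hiax qato wits ffyc slfmo utuig bec
Final line count: 10

Answer: 10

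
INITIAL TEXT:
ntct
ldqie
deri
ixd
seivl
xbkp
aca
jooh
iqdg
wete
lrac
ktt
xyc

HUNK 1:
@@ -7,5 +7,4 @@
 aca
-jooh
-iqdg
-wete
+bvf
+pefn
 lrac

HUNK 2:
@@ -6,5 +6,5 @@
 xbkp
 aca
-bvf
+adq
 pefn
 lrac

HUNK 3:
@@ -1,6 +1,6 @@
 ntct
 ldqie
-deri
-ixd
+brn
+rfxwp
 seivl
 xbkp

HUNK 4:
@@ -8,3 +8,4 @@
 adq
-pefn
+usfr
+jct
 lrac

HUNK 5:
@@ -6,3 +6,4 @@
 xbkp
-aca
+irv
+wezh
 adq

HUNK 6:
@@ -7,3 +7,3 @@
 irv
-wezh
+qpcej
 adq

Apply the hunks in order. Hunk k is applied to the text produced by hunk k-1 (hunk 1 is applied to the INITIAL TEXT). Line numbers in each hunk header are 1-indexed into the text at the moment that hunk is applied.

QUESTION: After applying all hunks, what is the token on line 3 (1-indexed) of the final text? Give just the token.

Hunk 1: at line 7 remove [jooh,iqdg,wete] add [bvf,pefn] -> 12 lines: ntct ldqie deri ixd seivl xbkp aca bvf pefn lrac ktt xyc
Hunk 2: at line 6 remove [bvf] add [adq] -> 12 lines: ntct ldqie deri ixd seivl xbkp aca adq pefn lrac ktt xyc
Hunk 3: at line 1 remove [deri,ixd] add [brn,rfxwp] -> 12 lines: ntct ldqie brn rfxwp seivl xbkp aca adq pefn lrac ktt xyc
Hunk 4: at line 8 remove [pefn] add [usfr,jct] -> 13 lines: ntct ldqie brn rfxwp seivl xbkp aca adq usfr jct lrac ktt xyc
Hunk 5: at line 6 remove [aca] add [irv,wezh] -> 14 lines: ntct ldqie brn rfxwp seivl xbkp irv wezh adq usfr jct lrac ktt xyc
Hunk 6: at line 7 remove [wezh] add [qpcej] -> 14 lines: ntct ldqie brn rfxwp seivl xbkp irv qpcej adq usfr jct lrac ktt xyc
Final line 3: brn

Answer: brn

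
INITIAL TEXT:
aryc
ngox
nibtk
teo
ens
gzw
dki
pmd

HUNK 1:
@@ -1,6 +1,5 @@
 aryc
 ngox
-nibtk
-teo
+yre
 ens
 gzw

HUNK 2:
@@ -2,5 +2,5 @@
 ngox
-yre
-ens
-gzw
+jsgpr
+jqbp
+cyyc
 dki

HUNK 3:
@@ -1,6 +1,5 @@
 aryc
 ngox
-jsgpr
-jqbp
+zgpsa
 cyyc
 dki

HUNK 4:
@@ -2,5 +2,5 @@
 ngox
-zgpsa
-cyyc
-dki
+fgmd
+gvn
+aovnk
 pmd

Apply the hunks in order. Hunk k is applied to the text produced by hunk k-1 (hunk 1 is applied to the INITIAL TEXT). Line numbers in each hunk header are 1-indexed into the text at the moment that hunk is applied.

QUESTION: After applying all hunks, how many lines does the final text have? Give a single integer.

Hunk 1: at line 1 remove [nibtk,teo] add [yre] -> 7 lines: aryc ngox yre ens gzw dki pmd
Hunk 2: at line 2 remove [yre,ens,gzw] add [jsgpr,jqbp,cyyc] -> 7 lines: aryc ngox jsgpr jqbp cyyc dki pmd
Hunk 3: at line 1 remove [jsgpr,jqbp] add [zgpsa] -> 6 lines: aryc ngox zgpsa cyyc dki pmd
Hunk 4: at line 2 remove [zgpsa,cyyc,dki] add [fgmd,gvn,aovnk] -> 6 lines: aryc ngox fgmd gvn aovnk pmd
Final line count: 6

Answer: 6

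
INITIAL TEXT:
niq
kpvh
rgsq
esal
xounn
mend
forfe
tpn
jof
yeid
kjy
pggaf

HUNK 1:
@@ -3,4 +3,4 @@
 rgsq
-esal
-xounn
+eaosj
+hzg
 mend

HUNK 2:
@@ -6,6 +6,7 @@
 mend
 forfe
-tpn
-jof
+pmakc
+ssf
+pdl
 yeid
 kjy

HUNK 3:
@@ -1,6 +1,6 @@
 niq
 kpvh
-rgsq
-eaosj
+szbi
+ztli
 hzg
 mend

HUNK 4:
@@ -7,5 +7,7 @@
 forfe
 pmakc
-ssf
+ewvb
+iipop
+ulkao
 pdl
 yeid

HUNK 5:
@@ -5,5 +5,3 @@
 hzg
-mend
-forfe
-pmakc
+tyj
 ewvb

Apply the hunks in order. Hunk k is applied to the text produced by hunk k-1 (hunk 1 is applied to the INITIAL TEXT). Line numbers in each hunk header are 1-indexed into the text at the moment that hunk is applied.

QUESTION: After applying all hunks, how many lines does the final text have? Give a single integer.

Answer: 13

Derivation:
Hunk 1: at line 3 remove [esal,xounn] add [eaosj,hzg] -> 12 lines: niq kpvh rgsq eaosj hzg mend forfe tpn jof yeid kjy pggaf
Hunk 2: at line 6 remove [tpn,jof] add [pmakc,ssf,pdl] -> 13 lines: niq kpvh rgsq eaosj hzg mend forfe pmakc ssf pdl yeid kjy pggaf
Hunk 3: at line 1 remove [rgsq,eaosj] add [szbi,ztli] -> 13 lines: niq kpvh szbi ztli hzg mend forfe pmakc ssf pdl yeid kjy pggaf
Hunk 4: at line 7 remove [ssf] add [ewvb,iipop,ulkao] -> 15 lines: niq kpvh szbi ztli hzg mend forfe pmakc ewvb iipop ulkao pdl yeid kjy pggaf
Hunk 5: at line 5 remove [mend,forfe,pmakc] add [tyj] -> 13 lines: niq kpvh szbi ztli hzg tyj ewvb iipop ulkao pdl yeid kjy pggaf
Final line count: 13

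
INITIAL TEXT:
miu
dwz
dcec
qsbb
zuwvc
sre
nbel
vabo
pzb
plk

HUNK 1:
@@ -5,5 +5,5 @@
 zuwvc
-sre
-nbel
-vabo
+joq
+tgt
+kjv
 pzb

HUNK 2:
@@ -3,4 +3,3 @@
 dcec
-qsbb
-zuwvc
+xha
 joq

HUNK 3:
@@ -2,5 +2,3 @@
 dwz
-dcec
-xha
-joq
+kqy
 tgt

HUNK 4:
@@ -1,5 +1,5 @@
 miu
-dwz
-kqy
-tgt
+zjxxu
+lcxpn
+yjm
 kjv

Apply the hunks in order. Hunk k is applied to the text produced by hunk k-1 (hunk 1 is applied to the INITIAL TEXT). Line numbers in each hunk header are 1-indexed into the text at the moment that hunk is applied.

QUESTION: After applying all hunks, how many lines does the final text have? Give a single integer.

Answer: 7

Derivation:
Hunk 1: at line 5 remove [sre,nbel,vabo] add [joq,tgt,kjv] -> 10 lines: miu dwz dcec qsbb zuwvc joq tgt kjv pzb plk
Hunk 2: at line 3 remove [qsbb,zuwvc] add [xha] -> 9 lines: miu dwz dcec xha joq tgt kjv pzb plk
Hunk 3: at line 2 remove [dcec,xha,joq] add [kqy] -> 7 lines: miu dwz kqy tgt kjv pzb plk
Hunk 4: at line 1 remove [dwz,kqy,tgt] add [zjxxu,lcxpn,yjm] -> 7 lines: miu zjxxu lcxpn yjm kjv pzb plk
Final line count: 7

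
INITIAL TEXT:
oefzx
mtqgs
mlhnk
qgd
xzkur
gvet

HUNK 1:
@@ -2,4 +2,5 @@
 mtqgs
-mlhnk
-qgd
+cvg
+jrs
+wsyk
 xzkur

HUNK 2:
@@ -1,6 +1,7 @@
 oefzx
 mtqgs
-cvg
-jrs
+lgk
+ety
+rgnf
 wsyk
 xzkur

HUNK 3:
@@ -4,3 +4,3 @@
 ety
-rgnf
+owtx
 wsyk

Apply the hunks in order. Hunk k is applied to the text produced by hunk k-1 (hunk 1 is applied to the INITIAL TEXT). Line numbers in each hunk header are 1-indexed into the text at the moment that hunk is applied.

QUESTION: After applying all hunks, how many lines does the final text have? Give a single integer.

Hunk 1: at line 2 remove [mlhnk,qgd] add [cvg,jrs,wsyk] -> 7 lines: oefzx mtqgs cvg jrs wsyk xzkur gvet
Hunk 2: at line 1 remove [cvg,jrs] add [lgk,ety,rgnf] -> 8 lines: oefzx mtqgs lgk ety rgnf wsyk xzkur gvet
Hunk 3: at line 4 remove [rgnf] add [owtx] -> 8 lines: oefzx mtqgs lgk ety owtx wsyk xzkur gvet
Final line count: 8

Answer: 8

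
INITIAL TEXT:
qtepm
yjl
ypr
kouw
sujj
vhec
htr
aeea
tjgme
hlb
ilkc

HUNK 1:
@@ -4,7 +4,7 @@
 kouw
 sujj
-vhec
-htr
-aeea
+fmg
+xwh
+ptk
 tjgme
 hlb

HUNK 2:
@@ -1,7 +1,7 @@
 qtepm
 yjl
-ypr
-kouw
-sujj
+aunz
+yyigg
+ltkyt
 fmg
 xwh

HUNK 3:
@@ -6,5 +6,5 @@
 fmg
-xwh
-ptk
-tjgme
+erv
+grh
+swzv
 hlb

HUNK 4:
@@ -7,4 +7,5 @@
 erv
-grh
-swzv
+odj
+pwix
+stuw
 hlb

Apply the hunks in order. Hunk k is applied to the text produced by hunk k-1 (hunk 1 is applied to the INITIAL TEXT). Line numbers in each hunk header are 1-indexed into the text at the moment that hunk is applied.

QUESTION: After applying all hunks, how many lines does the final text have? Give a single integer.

Hunk 1: at line 4 remove [vhec,htr,aeea] add [fmg,xwh,ptk] -> 11 lines: qtepm yjl ypr kouw sujj fmg xwh ptk tjgme hlb ilkc
Hunk 2: at line 1 remove [ypr,kouw,sujj] add [aunz,yyigg,ltkyt] -> 11 lines: qtepm yjl aunz yyigg ltkyt fmg xwh ptk tjgme hlb ilkc
Hunk 3: at line 6 remove [xwh,ptk,tjgme] add [erv,grh,swzv] -> 11 lines: qtepm yjl aunz yyigg ltkyt fmg erv grh swzv hlb ilkc
Hunk 4: at line 7 remove [grh,swzv] add [odj,pwix,stuw] -> 12 lines: qtepm yjl aunz yyigg ltkyt fmg erv odj pwix stuw hlb ilkc
Final line count: 12

Answer: 12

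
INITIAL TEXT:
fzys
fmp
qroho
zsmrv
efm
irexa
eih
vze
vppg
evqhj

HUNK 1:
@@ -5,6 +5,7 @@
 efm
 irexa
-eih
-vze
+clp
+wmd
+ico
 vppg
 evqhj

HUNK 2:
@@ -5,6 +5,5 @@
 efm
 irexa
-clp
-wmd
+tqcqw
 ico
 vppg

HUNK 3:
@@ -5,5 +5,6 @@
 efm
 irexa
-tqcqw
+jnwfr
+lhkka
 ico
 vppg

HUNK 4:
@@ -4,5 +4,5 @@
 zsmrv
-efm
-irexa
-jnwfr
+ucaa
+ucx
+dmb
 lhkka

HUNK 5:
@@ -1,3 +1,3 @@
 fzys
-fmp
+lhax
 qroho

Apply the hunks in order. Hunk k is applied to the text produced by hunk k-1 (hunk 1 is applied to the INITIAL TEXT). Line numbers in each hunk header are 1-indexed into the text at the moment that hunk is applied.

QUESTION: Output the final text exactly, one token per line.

Answer: fzys
lhax
qroho
zsmrv
ucaa
ucx
dmb
lhkka
ico
vppg
evqhj

Derivation:
Hunk 1: at line 5 remove [eih,vze] add [clp,wmd,ico] -> 11 lines: fzys fmp qroho zsmrv efm irexa clp wmd ico vppg evqhj
Hunk 2: at line 5 remove [clp,wmd] add [tqcqw] -> 10 lines: fzys fmp qroho zsmrv efm irexa tqcqw ico vppg evqhj
Hunk 3: at line 5 remove [tqcqw] add [jnwfr,lhkka] -> 11 lines: fzys fmp qroho zsmrv efm irexa jnwfr lhkka ico vppg evqhj
Hunk 4: at line 4 remove [efm,irexa,jnwfr] add [ucaa,ucx,dmb] -> 11 lines: fzys fmp qroho zsmrv ucaa ucx dmb lhkka ico vppg evqhj
Hunk 5: at line 1 remove [fmp] add [lhax] -> 11 lines: fzys lhax qroho zsmrv ucaa ucx dmb lhkka ico vppg evqhj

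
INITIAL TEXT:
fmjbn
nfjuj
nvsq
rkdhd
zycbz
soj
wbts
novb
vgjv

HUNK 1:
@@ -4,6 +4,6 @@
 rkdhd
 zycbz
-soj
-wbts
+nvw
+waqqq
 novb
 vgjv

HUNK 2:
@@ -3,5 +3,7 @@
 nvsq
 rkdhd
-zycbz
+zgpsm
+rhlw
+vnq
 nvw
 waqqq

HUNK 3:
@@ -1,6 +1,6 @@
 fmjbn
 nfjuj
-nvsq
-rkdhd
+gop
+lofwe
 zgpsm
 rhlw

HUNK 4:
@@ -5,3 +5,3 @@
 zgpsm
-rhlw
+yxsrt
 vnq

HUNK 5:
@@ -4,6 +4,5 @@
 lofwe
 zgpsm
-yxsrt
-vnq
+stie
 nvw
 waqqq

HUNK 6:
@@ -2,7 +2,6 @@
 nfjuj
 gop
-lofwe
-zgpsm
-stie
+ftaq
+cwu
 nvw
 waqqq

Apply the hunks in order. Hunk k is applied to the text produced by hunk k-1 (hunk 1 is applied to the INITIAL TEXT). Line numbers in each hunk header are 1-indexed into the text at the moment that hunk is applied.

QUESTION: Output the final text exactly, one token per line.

Hunk 1: at line 4 remove [soj,wbts] add [nvw,waqqq] -> 9 lines: fmjbn nfjuj nvsq rkdhd zycbz nvw waqqq novb vgjv
Hunk 2: at line 3 remove [zycbz] add [zgpsm,rhlw,vnq] -> 11 lines: fmjbn nfjuj nvsq rkdhd zgpsm rhlw vnq nvw waqqq novb vgjv
Hunk 3: at line 1 remove [nvsq,rkdhd] add [gop,lofwe] -> 11 lines: fmjbn nfjuj gop lofwe zgpsm rhlw vnq nvw waqqq novb vgjv
Hunk 4: at line 5 remove [rhlw] add [yxsrt] -> 11 lines: fmjbn nfjuj gop lofwe zgpsm yxsrt vnq nvw waqqq novb vgjv
Hunk 5: at line 4 remove [yxsrt,vnq] add [stie] -> 10 lines: fmjbn nfjuj gop lofwe zgpsm stie nvw waqqq novb vgjv
Hunk 6: at line 2 remove [lofwe,zgpsm,stie] add [ftaq,cwu] -> 9 lines: fmjbn nfjuj gop ftaq cwu nvw waqqq novb vgjv

Answer: fmjbn
nfjuj
gop
ftaq
cwu
nvw
waqqq
novb
vgjv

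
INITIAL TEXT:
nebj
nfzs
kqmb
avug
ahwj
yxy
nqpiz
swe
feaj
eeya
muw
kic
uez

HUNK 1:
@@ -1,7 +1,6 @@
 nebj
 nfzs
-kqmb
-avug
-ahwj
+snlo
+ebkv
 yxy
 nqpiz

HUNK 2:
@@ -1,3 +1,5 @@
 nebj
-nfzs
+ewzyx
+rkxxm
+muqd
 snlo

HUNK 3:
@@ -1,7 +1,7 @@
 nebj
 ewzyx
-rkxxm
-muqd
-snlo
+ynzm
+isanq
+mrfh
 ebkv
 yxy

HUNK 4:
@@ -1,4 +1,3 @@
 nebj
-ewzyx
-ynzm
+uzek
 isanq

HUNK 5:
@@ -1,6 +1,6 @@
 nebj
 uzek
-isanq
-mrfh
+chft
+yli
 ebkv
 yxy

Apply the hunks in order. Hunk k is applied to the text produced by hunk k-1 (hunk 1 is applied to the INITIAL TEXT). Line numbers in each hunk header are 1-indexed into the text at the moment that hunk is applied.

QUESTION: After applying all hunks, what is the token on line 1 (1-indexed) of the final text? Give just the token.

Hunk 1: at line 1 remove [kqmb,avug,ahwj] add [snlo,ebkv] -> 12 lines: nebj nfzs snlo ebkv yxy nqpiz swe feaj eeya muw kic uez
Hunk 2: at line 1 remove [nfzs] add [ewzyx,rkxxm,muqd] -> 14 lines: nebj ewzyx rkxxm muqd snlo ebkv yxy nqpiz swe feaj eeya muw kic uez
Hunk 3: at line 1 remove [rkxxm,muqd,snlo] add [ynzm,isanq,mrfh] -> 14 lines: nebj ewzyx ynzm isanq mrfh ebkv yxy nqpiz swe feaj eeya muw kic uez
Hunk 4: at line 1 remove [ewzyx,ynzm] add [uzek] -> 13 lines: nebj uzek isanq mrfh ebkv yxy nqpiz swe feaj eeya muw kic uez
Hunk 5: at line 1 remove [isanq,mrfh] add [chft,yli] -> 13 lines: nebj uzek chft yli ebkv yxy nqpiz swe feaj eeya muw kic uez
Final line 1: nebj

Answer: nebj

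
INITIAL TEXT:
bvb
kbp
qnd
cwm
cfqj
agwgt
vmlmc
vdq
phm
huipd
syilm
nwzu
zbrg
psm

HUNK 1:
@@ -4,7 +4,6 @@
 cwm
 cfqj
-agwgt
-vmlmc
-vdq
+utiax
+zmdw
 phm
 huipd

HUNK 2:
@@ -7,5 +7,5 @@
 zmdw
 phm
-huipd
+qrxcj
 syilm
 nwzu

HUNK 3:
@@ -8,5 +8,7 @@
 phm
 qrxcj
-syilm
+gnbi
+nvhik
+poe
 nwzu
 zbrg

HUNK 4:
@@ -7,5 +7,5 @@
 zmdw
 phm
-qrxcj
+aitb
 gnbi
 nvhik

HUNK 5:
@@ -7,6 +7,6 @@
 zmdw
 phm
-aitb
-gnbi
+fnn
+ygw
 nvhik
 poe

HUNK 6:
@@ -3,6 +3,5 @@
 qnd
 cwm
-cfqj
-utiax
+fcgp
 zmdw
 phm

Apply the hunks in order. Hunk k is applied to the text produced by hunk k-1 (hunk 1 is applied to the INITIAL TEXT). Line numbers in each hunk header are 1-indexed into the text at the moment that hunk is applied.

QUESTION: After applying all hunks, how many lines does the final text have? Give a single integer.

Answer: 14

Derivation:
Hunk 1: at line 4 remove [agwgt,vmlmc,vdq] add [utiax,zmdw] -> 13 lines: bvb kbp qnd cwm cfqj utiax zmdw phm huipd syilm nwzu zbrg psm
Hunk 2: at line 7 remove [huipd] add [qrxcj] -> 13 lines: bvb kbp qnd cwm cfqj utiax zmdw phm qrxcj syilm nwzu zbrg psm
Hunk 3: at line 8 remove [syilm] add [gnbi,nvhik,poe] -> 15 lines: bvb kbp qnd cwm cfqj utiax zmdw phm qrxcj gnbi nvhik poe nwzu zbrg psm
Hunk 4: at line 7 remove [qrxcj] add [aitb] -> 15 lines: bvb kbp qnd cwm cfqj utiax zmdw phm aitb gnbi nvhik poe nwzu zbrg psm
Hunk 5: at line 7 remove [aitb,gnbi] add [fnn,ygw] -> 15 lines: bvb kbp qnd cwm cfqj utiax zmdw phm fnn ygw nvhik poe nwzu zbrg psm
Hunk 6: at line 3 remove [cfqj,utiax] add [fcgp] -> 14 lines: bvb kbp qnd cwm fcgp zmdw phm fnn ygw nvhik poe nwzu zbrg psm
Final line count: 14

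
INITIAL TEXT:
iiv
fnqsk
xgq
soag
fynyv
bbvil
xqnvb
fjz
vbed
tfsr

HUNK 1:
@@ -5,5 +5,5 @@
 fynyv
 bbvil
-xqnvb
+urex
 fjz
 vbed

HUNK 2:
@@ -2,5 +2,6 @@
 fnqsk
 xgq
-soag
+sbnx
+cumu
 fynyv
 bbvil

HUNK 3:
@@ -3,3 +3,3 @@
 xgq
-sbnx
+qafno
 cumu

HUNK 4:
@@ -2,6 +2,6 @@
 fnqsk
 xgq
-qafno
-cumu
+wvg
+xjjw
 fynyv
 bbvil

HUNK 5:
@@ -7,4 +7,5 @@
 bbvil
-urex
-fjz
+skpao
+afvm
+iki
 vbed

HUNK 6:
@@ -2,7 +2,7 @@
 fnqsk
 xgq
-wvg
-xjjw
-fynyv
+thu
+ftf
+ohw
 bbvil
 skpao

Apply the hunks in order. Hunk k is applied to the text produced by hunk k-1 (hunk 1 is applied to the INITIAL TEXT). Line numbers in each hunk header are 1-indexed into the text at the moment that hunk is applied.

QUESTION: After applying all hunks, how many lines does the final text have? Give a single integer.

Hunk 1: at line 5 remove [xqnvb] add [urex] -> 10 lines: iiv fnqsk xgq soag fynyv bbvil urex fjz vbed tfsr
Hunk 2: at line 2 remove [soag] add [sbnx,cumu] -> 11 lines: iiv fnqsk xgq sbnx cumu fynyv bbvil urex fjz vbed tfsr
Hunk 3: at line 3 remove [sbnx] add [qafno] -> 11 lines: iiv fnqsk xgq qafno cumu fynyv bbvil urex fjz vbed tfsr
Hunk 4: at line 2 remove [qafno,cumu] add [wvg,xjjw] -> 11 lines: iiv fnqsk xgq wvg xjjw fynyv bbvil urex fjz vbed tfsr
Hunk 5: at line 7 remove [urex,fjz] add [skpao,afvm,iki] -> 12 lines: iiv fnqsk xgq wvg xjjw fynyv bbvil skpao afvm iki vbed tfsr
Hunk 6: at line 2 remove [wvg,xjjw,fynyv] add [thu,ftf,ohw] -> 12 lines: iiv fnqsk xgq thu ftf ohw bbvil skpao afvm iki vbed tfsr
Final line count: 12

Answer: 12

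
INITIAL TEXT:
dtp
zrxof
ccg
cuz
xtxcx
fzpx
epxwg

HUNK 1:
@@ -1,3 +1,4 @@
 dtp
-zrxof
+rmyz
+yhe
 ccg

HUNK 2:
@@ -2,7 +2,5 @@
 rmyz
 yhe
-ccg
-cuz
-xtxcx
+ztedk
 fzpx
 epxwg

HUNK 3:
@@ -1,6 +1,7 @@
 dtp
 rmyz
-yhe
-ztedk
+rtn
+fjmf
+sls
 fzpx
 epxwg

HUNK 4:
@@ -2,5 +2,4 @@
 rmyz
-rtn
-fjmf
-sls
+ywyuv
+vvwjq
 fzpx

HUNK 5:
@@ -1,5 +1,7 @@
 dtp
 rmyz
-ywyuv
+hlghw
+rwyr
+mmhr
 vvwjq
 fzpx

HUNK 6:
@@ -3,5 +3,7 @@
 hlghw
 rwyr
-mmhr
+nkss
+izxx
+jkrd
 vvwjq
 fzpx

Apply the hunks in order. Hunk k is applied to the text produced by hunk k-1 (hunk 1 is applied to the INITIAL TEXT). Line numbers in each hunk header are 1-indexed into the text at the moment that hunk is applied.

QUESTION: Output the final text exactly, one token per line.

Hunk 1: at line 1 remove [zrxof] add [rmyz,yhe] -> 8 lines: dtp rmyz yhe ccg cuz xtxcx fzpx epxwg
Hunk 2: at line 2 remove [ccg,cuz,xtxcx] add [ztedk] -> 6 lines: dtp rmyz yhe ztedk fzpx epxwg
Hunk 3: at line 1 remove [yhe,ztedk] add [rtn,fjmf,sls] -> 7 lines: dtp rmyz rtn fjmf sls fzpx epxwg
Hunk 4: at line 2 remove [rtn,fjmf,sls] add [ywyuv,vvwjq] -> 6 lines: dtp rmyz ywyuv vvwjq fzpx epxwg
Hunk 5: at line 1 remove [ywyuv] add [hlghw,rwyr,mmhr] -> 8 lines: dtp rmyz hlghw rwyr mmhr vvwjq fzpx epxwg
Hunk 6: at line 3 remove [mmhr] add [nkss,izxx,jkrd] -> 10 lines: dtp rmyz hlghw rwyr nkss izxx jkrd vvwjq fzpx epxwg

Answer: dtp
rmyz
hlghw
rwyr
nkss
izxx
jkrd
vvwjq
fzpx
epxwg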